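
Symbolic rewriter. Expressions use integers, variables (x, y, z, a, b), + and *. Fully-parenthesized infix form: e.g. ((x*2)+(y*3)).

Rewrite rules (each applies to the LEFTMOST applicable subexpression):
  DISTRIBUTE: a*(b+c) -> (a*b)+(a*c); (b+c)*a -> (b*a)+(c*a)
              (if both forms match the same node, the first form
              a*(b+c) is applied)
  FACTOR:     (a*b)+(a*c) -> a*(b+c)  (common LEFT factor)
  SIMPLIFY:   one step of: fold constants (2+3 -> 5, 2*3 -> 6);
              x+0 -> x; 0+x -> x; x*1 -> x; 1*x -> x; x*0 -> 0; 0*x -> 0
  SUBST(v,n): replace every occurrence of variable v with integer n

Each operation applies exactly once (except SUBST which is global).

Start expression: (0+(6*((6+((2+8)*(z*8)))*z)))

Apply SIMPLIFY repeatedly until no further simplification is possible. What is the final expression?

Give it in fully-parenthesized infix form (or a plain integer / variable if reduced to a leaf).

Start: (0+(6*((6+((2+8)*(z*8)))*z)))
Step 1: at root: (0+(6*((6+((2+8)*(z*8)))*z))) -> (6*((6+((2+8)*(z*8)))*z)); overall: (0+(6*((6+((2+8)*(z*8)))*z))) -> (6*((6+((2+8)*(z*8)))*z))
Step 2: at RLRL: (2+8) -> 10; overall: (6*((6+((2+8)*(z*8)))*z)) -> (6*((6+(10*(z*8)))*z))
Fixed point: (6*((6+(10*(z*8)))*z))

Answer: (6*((6+(10*(z*8)))*z))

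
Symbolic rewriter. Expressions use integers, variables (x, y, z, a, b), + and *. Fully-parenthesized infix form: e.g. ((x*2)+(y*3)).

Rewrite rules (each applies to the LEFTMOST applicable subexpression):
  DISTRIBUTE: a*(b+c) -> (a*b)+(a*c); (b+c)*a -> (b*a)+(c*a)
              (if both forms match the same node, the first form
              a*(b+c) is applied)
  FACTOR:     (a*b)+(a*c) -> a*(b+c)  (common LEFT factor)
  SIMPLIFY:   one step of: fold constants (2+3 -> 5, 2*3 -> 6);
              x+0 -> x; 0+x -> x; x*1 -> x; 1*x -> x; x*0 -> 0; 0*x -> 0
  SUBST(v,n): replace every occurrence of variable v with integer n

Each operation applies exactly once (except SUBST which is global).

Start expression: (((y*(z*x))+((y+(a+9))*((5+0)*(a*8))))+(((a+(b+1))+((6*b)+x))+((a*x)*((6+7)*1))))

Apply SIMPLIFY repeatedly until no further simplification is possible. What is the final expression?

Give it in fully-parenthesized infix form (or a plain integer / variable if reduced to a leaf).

Start: (((y*(z*x))+((y+(a+9))*((5+0)*(a*8))))+(((a+(b+1))+((6*b)+x))+((a*x)*((6+7)*1))))
Step 1: at LRRL: (5+0) -> 5; overall: (((y*(z*x))+((y+(a+9))*((5+0)*(a*8))))+(((a+(b+1))+((6*b)+x))+((a*x)*((6+7)*1)))) -> (((y*(z*x))+((y+(a+9))*(5*(a*8))))+(((a+(b+1))+((6*b)+x))+((a*x)*((6+7)*1))))
Step 2: at RRR: ((6+7)*1) -> (6+7); overall: (((y*(z*x))+((y+(a+9))*(5*(a*8))))+(((a+(b+1))+((6*b)+x))+((a*x)*((6+7)*1)))) -> (((y*(z*x))+((y+(a+9))*(5*(a*8))))+(((a+(b+1))+((6*b)+x))+((a*x)*(6+7))))
Step 3: at RRR: (6+7) -> 13; overall: (((y*(z*x))+((y+(a+9))*(5*(a*8))))+(((a+(b+1))+((6*b)+x))+((a*x)*(6+7)))) -> (((y*(z*x))+((y+(a+9))*(5*(a*8))))+(((a+(b+1))+((6*b)+x))+((a*x)*13)))
Fixed point: (((y*(z*x))+((y+(a+9))*(5*(a*8))))+(((a+(b+1))+((6*b)+x))+((a*x)*13)))

Answer: (((y*(z*x))+((y+(a+9))*(5*(a*8))))+(((a+(b+1))+((6*b)+x))+((a*x)*13)))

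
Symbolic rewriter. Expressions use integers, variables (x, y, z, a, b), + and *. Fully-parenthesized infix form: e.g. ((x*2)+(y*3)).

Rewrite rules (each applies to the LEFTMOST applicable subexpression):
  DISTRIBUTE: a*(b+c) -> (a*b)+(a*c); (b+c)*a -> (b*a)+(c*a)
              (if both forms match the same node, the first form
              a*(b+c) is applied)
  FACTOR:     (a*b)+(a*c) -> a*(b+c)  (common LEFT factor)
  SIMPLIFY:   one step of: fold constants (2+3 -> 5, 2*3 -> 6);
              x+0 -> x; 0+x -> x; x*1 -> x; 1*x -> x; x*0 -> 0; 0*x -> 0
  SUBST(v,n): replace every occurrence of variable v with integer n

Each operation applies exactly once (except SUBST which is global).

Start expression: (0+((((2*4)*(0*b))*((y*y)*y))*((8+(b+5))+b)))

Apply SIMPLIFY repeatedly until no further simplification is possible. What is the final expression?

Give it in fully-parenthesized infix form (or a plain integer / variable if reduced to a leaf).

Start: (0+((((2*4)*(0*b))*((y*y)*y))*((8+(b+5))+b)))
Step 1: at root: (0+((((2*4)*(0*b))*((y*y)*y))*((8+(b+5))+b))) -> ((((2*4)*(0*b))*((y*y)*y))*((8+(b+5))+b)); overall: (0+((((2*4)*(0*b))*((y*y)*y))*((8+(b+5))+b))) -> ((((2*4)*(0*b))*((y*y)*y))*((8+(b+5))+b))
Step 2: at LLL: (2*4) -> 8; overall: ((((2*4)*(0*b))*((y*y)*y))*((8+(b+5))+b)) -> (((8*(0*b))*((y*y)*y))*((8+(b+5))+b))
Step 3: at LLR: (0*b) -> 0; overall: (((8*(0*b))*((y*y)*y))*((8+(b+5))+b)) -> (((8*0)*((y*y)*y))*((8+(b+5))+b))
Step 4: at LL: (8*0) -> 0; overall: (((8*0)*((y*y)*y))*((8+(b+5))+b)) -> ((0*((y*y)*y))*((8+(b+5))+b))
Step 5: at L: (0*((y*y)*y)) -> 0; overall: ((0*((y*y)*y))*((8+(b+5))+b)) -> (0*((8+(b+5))+b))
Step 6: at root: (0*((8+(b+5))+b)) -> 0; overall: (0*((8+(b+5))+b)) -> 0
Fixed point: 0

Answer: 0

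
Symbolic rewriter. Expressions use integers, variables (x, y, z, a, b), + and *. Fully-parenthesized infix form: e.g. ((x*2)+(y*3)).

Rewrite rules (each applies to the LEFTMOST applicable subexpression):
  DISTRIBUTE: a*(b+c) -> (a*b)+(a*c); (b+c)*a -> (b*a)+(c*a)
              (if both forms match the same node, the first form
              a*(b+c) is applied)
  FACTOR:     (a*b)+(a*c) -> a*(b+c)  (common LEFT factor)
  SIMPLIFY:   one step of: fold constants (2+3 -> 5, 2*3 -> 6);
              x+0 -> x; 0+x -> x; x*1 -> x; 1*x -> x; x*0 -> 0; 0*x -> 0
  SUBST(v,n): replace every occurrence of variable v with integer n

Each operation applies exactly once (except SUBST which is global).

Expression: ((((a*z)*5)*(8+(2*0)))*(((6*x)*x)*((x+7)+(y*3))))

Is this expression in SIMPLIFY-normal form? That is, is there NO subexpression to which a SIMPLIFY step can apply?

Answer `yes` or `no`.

Expression: ((((a*z)*5)*(8+(2*0)))*(((6*x)*x)*((x+7)+(y*3))))
Scanning for simplifiable subexpressions (pre-order)...
  at root: ((((a*z)*5)*(8+(2*0)))*(((6*x)*x)*((x+7)+(y*3)))) (not simplifiable)
  at L: (((a*z)*5)*(8+(2*0))) (not simplifiable)
  at LL: ((a*z)*5) (not simplifiable)
  at LLL: (a*z) (not simplifiable)
  at LR: (8+(2*0)) (not simplifiable)
  at LRR: (2*0) (SIMPLIFIABLE)
  at R: (((6*x)*x)*((x+7)+(y*3))) (not simplifiable)
  at RL: ((6*x)*x) (not simplifiable)
  at RLL: (6*x) (not simplifiable)
  at RR: ((x+7)+(y*3)) (not simplifiable)
  at RRL: (x+7) (not simplifiable)
  at RRR: (y*3) (not simplifiable)
Found simplifiable subexpr at path LRR: (2*0)
One SIMPLIFY step would give: ((((a*z)*5)*(8+0))*(((6*x)*x)*((x+7)+(y*3))))
-> NOT in normal form.

Answer: no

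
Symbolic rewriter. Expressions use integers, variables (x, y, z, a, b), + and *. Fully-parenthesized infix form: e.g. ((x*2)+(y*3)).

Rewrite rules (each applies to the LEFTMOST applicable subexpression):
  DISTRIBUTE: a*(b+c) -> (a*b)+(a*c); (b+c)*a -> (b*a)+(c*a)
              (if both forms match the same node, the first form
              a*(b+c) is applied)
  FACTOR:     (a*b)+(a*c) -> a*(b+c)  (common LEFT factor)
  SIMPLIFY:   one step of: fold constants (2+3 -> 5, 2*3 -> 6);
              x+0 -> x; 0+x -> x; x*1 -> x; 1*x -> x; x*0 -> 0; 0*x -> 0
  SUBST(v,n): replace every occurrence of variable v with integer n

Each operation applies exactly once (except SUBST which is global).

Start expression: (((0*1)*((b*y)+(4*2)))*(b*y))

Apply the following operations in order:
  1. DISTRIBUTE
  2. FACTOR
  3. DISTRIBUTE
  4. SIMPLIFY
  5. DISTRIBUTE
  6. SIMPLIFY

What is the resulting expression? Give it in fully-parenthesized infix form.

Start: (((0*1)*((b*y)+(4*2)))*(b*y))
Apply DISTRIBUTE at L (target: ((0*1)*((b*y)+(4*2)))): (((0*1)*((b*y)+(4*2)))*(b*y)) -> ((((0*1)*(b*y))+((0*1)*(4*2)))*(b*y))
Apply FACTOR at L (target: (((0*1)*(b*y))+((0*1)*(4*2)))): ((((0*1)*(b*y))+((0*1)*(4*2)))*(b*y)) -> (((0*1)*((b*y)+(4*2)))*(b*y))
Apply DISTRIBUTE at L (target: ((0*1)*((b*y)+(4*2)))): (((0*1)*((b*y)+(4*2)))*(b*y)) -> ((((0*1)*(b*y))+((0*1)*(4*2)))*(b*y))
Apply SIMPLIFY at LLL (target: (0*1)): ((((0*1)*(b*y))+((0*1)*(4*2)))*(b*y)) -> (((0*(b*y))+((0*1)*(4*2)))*(b*y))
Apply DISTRIBUTE at root (target: (((0*(b*y))+((0*1)*(4*2)))*(b*y))): (((0*(b*y))+((0*1)*(4*2)))*(b*y)) -> (((0*(b*y))*(b*y))+(((0*1)*(4*2))*(b*y)))
Apply SIMPLIFY at LL (target: (0*(b*y))): (((0*(b*y))*(b*y))+(((0*1)*(4*2))*(b*y))) -> ((0*(b*y))+(((0*1)*(4*2))*(b*y)))

Answer: ((0*(b*y))+(((0*1)*(4*2))*(b*y)))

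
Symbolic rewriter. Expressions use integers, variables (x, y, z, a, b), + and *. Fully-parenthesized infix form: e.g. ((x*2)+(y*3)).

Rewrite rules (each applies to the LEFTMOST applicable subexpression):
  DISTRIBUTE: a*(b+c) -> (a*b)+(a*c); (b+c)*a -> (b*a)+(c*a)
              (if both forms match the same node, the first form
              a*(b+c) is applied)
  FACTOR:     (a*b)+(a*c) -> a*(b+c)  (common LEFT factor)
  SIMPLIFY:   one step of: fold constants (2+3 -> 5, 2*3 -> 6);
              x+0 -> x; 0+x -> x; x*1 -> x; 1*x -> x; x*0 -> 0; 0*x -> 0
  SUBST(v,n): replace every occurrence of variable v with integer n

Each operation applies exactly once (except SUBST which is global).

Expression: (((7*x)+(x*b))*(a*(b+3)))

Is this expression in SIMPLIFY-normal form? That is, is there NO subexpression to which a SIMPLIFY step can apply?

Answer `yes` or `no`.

Answer: yes

Derivation:
Expression: (((7*x)+(x*b))*(a*(b+3)))
Scanning for simplifiable subexpressions (pre-order)...
  at root: (((7*x)+(x*b))*(a*(b+3))) (not simplifiable)
  at L: ((7*x)+(x*b)) (not simplifiable)
  at LL: (7*x) (not simplifiable)
  at LR: (x*b) (not simplifiable)
  at R: (a*(b+3)) (not simplifiable)
  at RR: (b+3) (not simplifiable)
Result: no simplifiable subexpression found -> normal form.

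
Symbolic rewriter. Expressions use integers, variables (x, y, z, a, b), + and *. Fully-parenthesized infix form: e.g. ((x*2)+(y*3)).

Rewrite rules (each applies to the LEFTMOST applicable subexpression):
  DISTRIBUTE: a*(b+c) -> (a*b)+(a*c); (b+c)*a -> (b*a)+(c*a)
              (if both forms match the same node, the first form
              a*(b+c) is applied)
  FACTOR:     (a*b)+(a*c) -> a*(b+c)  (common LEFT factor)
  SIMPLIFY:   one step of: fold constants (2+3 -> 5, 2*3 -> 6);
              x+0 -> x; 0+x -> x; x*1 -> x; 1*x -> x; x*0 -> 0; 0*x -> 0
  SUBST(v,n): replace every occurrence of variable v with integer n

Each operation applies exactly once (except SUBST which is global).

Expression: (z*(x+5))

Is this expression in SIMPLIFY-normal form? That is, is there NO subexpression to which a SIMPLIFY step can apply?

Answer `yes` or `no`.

Answer: yes

Derivation:
Expression: (z*(x+5))
Scanning for simplifiable subexpressions (pre-order)...
  at root: (z*(x+5)) (not simplifiable)
  at R: (x+5) (not simplifiable)
Result: no simplifiable subexpression found -> normal form.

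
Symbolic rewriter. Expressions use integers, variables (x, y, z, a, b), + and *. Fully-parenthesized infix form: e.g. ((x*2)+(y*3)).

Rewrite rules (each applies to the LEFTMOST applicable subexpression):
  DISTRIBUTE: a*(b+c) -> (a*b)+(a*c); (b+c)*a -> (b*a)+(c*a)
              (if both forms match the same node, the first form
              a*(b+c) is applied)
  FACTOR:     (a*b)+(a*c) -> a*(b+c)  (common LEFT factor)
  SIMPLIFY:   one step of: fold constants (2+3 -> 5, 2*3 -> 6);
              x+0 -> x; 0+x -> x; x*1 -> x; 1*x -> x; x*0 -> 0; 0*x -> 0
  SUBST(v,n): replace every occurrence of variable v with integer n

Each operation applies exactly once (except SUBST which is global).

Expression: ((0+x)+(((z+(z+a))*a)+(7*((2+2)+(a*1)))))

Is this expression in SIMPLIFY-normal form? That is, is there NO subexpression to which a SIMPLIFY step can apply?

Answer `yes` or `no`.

Answer: no

Derivation:
Expression: ((0+x)+(((z+(z+a))*a)+(7*((2+2)+(a*1)))))
Scanning for simplifiable subexpressions (pre-order)...
  at root: ((0+x)+(((z+(z+a))*a)+(7*((2+2)+(a*1))))) (not simplifiable)
  at L: (0+x) (SIMPLIFIABLE)
  at R: (((z+(z+a))*a)+(7*((2+2)+(a*1)))) (not simplifiable)
  at RL: ((z+(z+a))*a) (not simplifiable)
  at RLL: (z+(z+a)) (not simplifiable)
  at RLLR: (z+a) (not simplifiable)
  at RR: (7*((2+2)+(a*1))) (not simplifiable)
  at RRR: ((2+2)+(a*1)) (not simplifiable)
  at RRRL: (2+2) (SIMPLIFIABLE)
  at RRRR: (a*1) (SIMPLIFIABLE)
Found simplifiable subexpr at path L: (0+x)
One SIMPLIFY step would give: (x+(((z+(z+a))*a)+(7*((2+2)+(a*1)))))
-> NOT in normal form.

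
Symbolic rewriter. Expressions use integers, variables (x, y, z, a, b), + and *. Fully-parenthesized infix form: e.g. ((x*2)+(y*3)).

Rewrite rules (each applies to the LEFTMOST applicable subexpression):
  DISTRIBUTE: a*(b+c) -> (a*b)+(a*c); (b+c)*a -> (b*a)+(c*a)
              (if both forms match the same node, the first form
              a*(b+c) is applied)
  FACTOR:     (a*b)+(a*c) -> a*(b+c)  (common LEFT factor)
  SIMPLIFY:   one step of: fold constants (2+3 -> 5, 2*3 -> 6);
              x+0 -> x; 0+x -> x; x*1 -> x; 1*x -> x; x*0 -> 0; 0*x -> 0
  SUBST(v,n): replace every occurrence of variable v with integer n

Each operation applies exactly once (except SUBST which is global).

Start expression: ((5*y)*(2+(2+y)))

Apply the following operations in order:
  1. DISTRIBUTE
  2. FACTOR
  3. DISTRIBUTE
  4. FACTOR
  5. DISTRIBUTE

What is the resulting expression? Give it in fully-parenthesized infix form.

Start: ((5*y)*(2+(2+y)))
Apply DISTRIBUTE at root (target: ((5*y)*(2+(2+y)))): ((5*y)*(2+(2+y))) -> (((5*y)*2)+((5*y)*(2+y)))
Apply FACTOR at root (target: (((5*y)*2)+((5*y)*(2+y)))): (((5*y)*2)+((5*y)*(2+y))) -> ((5*y)*(2+(2+y)))
Apply DISTRIBUTE at root (target: ((5*y)*(2+(2+y)))): ((5*y)*(2+(2+y))) -> (((5*y)*2)+((5*y)*(2+y)))
Apply FACTOR at root (target: (((5*y)*2)+((5*y)*(2+y)))): (((5*y)*2)+((5*y)*(2+y))) -> ((5*y)*(2+(2+y)))
Apply DISTRIBUTE at root (target: ((5*y)*(2+(2+y)))): ((5*y)*(2+(2+y))) -> (((5*y)*2)+((5*y)*(2+y)))

Answer: (((5*y)*2)+((5*y)*(2+y)))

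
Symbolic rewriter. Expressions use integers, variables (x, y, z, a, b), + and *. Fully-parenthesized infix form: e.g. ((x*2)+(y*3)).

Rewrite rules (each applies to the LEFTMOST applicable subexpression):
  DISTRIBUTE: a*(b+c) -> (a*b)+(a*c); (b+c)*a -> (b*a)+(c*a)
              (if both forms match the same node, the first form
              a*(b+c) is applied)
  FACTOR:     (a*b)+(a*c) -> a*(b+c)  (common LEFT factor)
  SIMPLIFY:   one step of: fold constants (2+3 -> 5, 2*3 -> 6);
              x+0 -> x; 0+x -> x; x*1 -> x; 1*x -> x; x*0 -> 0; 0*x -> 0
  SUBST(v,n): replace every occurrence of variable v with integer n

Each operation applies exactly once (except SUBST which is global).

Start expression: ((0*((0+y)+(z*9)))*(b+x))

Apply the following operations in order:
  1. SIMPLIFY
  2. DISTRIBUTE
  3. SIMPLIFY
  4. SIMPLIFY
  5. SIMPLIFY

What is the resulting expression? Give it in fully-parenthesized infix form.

Start: ((0*((0+y)+(z*9)))*(b+x))
Apply SIMPLIFY at L (target: (0*((0+y)+(z*9)))): ((0*((0+y)+(z*9)))*(b+x)) -> (0*(b+x))
Apply DISTRIBUTE at root (target: (0*(b+x))): (0*(b+x)) -> ((0*b)+(0*x))
Apply SIMPLIFY at L (target: (0*b)): ((0*b)+(0*x)) -> (0+(0*x))
Apply SIMPLIFY at root (target: (0+(0*x))): (0+(0*x)) -> (0*x)
Apply SIMPLIFY at root (target: (0*x)): (0*x) -> 0

Answer: 0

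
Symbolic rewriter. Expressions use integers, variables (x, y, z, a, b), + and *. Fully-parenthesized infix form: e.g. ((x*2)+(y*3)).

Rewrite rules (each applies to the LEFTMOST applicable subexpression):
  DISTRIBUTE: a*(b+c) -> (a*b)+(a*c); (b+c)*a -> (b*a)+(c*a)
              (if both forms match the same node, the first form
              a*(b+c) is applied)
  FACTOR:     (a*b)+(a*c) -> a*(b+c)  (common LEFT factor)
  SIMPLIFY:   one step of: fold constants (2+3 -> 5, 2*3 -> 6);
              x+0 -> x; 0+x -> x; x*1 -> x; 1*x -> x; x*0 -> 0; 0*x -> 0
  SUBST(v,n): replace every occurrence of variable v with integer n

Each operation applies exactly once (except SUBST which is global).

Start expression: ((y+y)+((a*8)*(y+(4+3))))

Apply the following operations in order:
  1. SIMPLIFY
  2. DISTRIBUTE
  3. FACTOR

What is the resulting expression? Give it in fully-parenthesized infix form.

Answer: ((y+y)+((a*8)*(y+7)))

Derivation:
Start: ((y+y)+((a*8)*(y+(4+3))))
Apply SIMPLIFY at RRR (target: (4+3)): ((y+y)+((a*8)*(y+(4+3)))) -> ((y+y)+((a*8)*(y+7)))
Apply DISTRIBUTE at R (target: ((a*8)*(y+7))): ((y+y)+((a*8)*(y+7))) -> ((y+y)+(((a*8)*y)+((a*8)*7)))
Apply FACTOR at R (target: (((a*8)*y)+((a*8)*7))): ((y+y)+(((a*8)*y)+((a*8)*7))) -> ((y+y)+((a*8)*(y+7)))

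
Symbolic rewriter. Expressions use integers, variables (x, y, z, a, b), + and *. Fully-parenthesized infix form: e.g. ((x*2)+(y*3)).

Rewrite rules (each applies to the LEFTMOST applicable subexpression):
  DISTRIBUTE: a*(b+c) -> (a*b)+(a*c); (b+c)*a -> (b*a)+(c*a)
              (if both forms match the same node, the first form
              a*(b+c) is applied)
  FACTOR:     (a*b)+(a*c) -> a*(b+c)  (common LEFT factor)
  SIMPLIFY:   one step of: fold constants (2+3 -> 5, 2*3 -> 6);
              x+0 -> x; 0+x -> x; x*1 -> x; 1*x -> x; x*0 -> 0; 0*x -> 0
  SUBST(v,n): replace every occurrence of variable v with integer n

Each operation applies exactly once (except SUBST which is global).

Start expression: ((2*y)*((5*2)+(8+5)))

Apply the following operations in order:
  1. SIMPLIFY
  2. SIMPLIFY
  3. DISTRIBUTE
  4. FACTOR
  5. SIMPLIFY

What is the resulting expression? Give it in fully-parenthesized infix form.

Answer: ((2*y)*23)

Derivation:
Start: ((2*y)*((5*2)+(8+5)))
Apply SIMPLIFY at RL (target: (5*2)): ((2*y)*((5*2)+(8+5))) -> ((2*y)*(10+(8+5)))
Apply SIMPLIFY at RR (target: (8+5)): ((2*y)*(10+(8+5))) -> ((2*y)*(10+13))
Apply DISTRIBUTE at root (target: ((2*y)*(10+13))): ((2*y)*(10+13)) -> (((2*y)*10)+((2*y)*13))
Apply FACTOR at root (target: (((2*y)*10)+((2*y)*13))): (((2*y)*10)+((2*y)*13)) -> ((2*y)*(10+13))
Apply SIMPLIFY at R (target: (10+13)): ((2*y)*(10+13)) -> ((2*y)*23)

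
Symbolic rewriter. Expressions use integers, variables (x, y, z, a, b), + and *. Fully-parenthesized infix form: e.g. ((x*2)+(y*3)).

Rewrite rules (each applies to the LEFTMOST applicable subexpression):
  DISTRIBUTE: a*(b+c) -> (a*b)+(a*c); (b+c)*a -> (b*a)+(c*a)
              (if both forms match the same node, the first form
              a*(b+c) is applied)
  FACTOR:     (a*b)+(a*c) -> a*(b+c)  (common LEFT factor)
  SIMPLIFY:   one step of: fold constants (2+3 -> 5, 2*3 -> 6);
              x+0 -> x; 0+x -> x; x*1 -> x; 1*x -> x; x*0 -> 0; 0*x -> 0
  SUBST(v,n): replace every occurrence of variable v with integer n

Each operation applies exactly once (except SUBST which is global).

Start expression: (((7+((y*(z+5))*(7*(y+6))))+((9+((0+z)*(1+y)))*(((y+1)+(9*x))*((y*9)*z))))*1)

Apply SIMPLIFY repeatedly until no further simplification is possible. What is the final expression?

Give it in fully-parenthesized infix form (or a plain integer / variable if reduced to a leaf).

Answer: ((7+((y*(z+5))*(7*(y+6))))+((9+(z*(1+y)))*(((y+1)+(9*x))*((y*9)*z))))

Derivation:
Start: (((7+((y*(z+5))*(7*(y+6))))+((9+((0+z)*(1+y)))*(((y+1)+(9*x))*((y*9)*z))))*1)
Step 1: at root: (((7+((y*(z+5))*(7*(y+6))))+((9+((0+z)*(1+y)))*(((y+1)+(9*x))*((y*9)*z))))*1) -> ((7+((y*(z+5))*(7*(y+6))))+((9+((0+z)*(1+y)))*(((y+1)+(9*x))*((y*9)*z)))); overall: (((7+((y*(z+5))*(7*(y+6))))+((9+((0+z)*(1+y)))*(((y+1)+(9*x))*((y*9)*z))))*1) -> ((7+((y*(z+5))*(7*(y+6))))+((9+((0+z)*(1+y)))*(((y+1)+(9*x))*((y*9)*z))))
Step 2: at RLRL: (0+z) -> z; overall: ((7+((y*(z+5))*(7*(y+6))))+((9+((0+z)*(1+y)))*(((y+1)+(9*x))*((y*9)*z)))) -> ((7+((y*(z+5))*(7*(y+6))))+((9+(z*(1+y)))*(((y+1)+(9*x))*((y*9)*z))))
Fixed point: ((7+((y*(z+5))*(7*(y+6))))+((9+(z*(1+y)))*(((y+1)+(9*x))*((y*9)*z))))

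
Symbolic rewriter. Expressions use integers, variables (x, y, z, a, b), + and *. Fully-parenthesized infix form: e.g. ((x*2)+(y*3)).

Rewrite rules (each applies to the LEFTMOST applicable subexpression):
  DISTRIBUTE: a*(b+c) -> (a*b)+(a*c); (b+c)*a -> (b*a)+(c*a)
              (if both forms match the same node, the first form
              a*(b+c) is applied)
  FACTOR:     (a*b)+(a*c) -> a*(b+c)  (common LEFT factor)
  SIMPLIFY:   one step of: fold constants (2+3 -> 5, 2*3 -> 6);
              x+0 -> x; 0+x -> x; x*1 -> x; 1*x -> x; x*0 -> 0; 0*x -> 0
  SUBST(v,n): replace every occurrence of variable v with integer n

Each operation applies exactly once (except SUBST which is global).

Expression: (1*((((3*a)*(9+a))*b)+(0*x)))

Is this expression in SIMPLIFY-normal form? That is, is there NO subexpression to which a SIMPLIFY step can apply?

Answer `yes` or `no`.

Expression: (1*((((3*a)*(9+a))*b)+(0*x)))
Scanning for simplifiable subexpressions (pre-order)...
  at root: (1*((((3*a)*(9+a))*b)+(0*x))) (SIMPLIFIABLE)
  at R: ((((3*a)*(9+a))*b)+(0*x)) (not simplifiable)
  at RL: (((3*a)*(9+a))*b) (not simplifiable)
  at RLL: ((3*a)*(9+a)) (not simplifiable)
  at RLLL: (3*a) (not simplifiable)
  at RLLR: (9+a) (not simplifiable)
  at RR: (0*x) (SIMPLIFIABLE)
Found simplifiable subexpr at path root: (1*((((3*a)*(9+a))*b)+(0*x)))
One SIMPLIFY step would give: ((((3*a)*(9+a))*b)+(0*x))
-> NOT in normal form.

Answer: no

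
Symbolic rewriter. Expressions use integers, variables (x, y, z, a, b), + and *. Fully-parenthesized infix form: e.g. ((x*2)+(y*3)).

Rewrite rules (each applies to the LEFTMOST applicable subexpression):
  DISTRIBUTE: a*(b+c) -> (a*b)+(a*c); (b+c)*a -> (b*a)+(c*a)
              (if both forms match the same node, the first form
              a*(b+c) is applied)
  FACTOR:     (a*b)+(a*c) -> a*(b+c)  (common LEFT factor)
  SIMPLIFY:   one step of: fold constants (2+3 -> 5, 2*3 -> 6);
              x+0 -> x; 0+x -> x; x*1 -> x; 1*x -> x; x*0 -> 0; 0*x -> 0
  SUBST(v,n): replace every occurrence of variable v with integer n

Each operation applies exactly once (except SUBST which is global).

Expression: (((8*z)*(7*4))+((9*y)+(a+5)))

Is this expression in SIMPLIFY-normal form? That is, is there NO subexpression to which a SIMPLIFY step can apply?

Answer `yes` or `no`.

Expression: (((8*z)*(7*4))+((9*y)+(a+5)))
Scanning for simplifiable subexpressions (pre-order)...
  at root: (((8*z)*(7*4))+((9*y)+(a+5))) (not simplifiable)
  at L: ((8*z)*(7*4)) (not simplifiable)
  at LL: (8*z) (not simplifiable)
  at LR: (7*4) (SIMPLIFIABLE)
  at R: ((9*y)+(a+5)) (not simplifiable)
  at RL: (9*y) (not simplifiable)
  at RR: (a+5) (not simplifiable)
Found simplifiable subexpr at path LR: (7*4)
One SIMPLIFY step would give: (((8*z)*28)+((9*y)+(a+5)))
-> NOT in normal form.

Answer: no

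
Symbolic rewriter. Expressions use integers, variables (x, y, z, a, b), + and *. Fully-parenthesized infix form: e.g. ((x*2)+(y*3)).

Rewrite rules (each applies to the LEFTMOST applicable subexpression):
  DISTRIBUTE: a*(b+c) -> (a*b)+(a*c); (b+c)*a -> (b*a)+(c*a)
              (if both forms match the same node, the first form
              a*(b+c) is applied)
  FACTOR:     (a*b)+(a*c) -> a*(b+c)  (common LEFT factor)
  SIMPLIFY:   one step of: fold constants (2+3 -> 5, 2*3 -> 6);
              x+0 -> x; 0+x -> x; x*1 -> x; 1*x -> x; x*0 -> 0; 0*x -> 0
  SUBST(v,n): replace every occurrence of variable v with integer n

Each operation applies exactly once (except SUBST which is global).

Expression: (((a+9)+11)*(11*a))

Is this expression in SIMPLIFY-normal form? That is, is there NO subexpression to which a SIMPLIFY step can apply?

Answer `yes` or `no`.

Expression: (((a+9)+11)*(11*a))
Scanning for simplifiable subexpressions (pre-order)...
  at root: (((a+9)+11)*(11*a)) (not simplifiable)
  at L: ((a+9)+11) (not simplifiable)
  at LL: (a+9) (not simplifiable)
  at R: (11*a) (not simplifiable)
Result: no simplifiable subexpression found -> normal form.

Answer: yes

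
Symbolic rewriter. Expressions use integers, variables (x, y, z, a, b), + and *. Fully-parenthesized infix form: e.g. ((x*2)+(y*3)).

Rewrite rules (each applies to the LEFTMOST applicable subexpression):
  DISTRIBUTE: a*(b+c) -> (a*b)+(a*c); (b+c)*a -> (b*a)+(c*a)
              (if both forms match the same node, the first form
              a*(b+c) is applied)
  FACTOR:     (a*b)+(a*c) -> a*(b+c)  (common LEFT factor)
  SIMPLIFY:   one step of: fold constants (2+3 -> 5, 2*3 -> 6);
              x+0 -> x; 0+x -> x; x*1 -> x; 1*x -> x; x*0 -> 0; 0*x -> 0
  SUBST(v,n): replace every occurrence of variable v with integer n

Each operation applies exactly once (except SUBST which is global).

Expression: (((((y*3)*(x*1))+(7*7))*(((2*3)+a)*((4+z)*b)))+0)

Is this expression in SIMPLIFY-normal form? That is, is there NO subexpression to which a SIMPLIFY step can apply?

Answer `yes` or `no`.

Expression: (((((y*3)*(x*1))+(7*7))*(((2*3)+a)*((4+z)*b)))+0)
Scanning for simplifiable subexpressions (pre-order)...
  at root: (((((y*3)*(x*1))+(7*7))*(((2*3)+a)*((4+z)*b)))+0) (SIMPLIFIABLE)
  at L: ((((y*3)*(x*1))+(7*7))*(((2*3)+a)*((4+z)*b))) (not simplifiable)
  at LL: (((y*3)*(x*1))+(7*7)) (not simplifiable)
  at LLL: ((y*3)*(x*1)) (not simplifiable)
  at LLLL: (y*3) (not simplifiable)
  at LLLR: (x*1) (SIMPLIFIABLE)
  at LLR: (7*7) (SIMPLIFIABLE)
  at LR: (((2*3)+a)*((4+z)*b)) (not simplifiable)
  at LRL: ((2*3)+a) (not simplifiable)
  at LRLL: (2*3) (SIMPLIFIABLE)
  at LRR: ((4+z)*b) (not simplifiable)
  at LRRL: (4+z) (not simplifiable)
Found simplifiable subexpr at path root: (((((y*3)*(x*1))+(7*7))*(((2*3)+a)*((4+z)*b)))+0)
One SIMPLIFY step would give: ((((y*3)*(x*1))+(7*7))*(((2*3)+a)*((4+z)*b)))
-> NOT in normal form.

Answer: no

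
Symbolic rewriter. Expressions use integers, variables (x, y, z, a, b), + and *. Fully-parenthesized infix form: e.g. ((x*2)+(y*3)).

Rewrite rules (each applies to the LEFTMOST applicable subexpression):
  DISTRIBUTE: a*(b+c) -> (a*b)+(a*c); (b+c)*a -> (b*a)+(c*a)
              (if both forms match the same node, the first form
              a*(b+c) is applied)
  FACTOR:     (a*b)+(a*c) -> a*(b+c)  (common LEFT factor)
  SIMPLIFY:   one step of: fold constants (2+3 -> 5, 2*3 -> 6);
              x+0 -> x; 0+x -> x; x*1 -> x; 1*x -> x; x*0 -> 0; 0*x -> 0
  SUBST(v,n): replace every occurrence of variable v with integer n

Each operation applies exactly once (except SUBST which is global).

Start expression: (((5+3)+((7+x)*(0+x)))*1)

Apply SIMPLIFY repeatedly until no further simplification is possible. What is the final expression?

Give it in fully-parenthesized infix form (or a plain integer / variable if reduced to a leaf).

Answer: (8+((7+x)*x))

Derivation:
Start: (((5+3)+((7+x)*(0+x)))*1)
Step 1: at root: (((5+3)+((7+x)*(0+x)))*1) -> ((5+3)+((7+x)*(0+x))); overall: (((5+3)+((7+x)*(0+x)))*1) -> ((5+3)+((7+x)*(0+x)))
Step 2: at L: (5+3) -> 8; overall: ((5+3)+((7+x)*(0+x))) -> (8+((7+x)*(0+x)))
Step 3: at RR: (0+x) -> x; overall: (8+((7+x)*(0+x))) -> (8+((7+x)*x))
Fixed point: (8+((7+x)*x))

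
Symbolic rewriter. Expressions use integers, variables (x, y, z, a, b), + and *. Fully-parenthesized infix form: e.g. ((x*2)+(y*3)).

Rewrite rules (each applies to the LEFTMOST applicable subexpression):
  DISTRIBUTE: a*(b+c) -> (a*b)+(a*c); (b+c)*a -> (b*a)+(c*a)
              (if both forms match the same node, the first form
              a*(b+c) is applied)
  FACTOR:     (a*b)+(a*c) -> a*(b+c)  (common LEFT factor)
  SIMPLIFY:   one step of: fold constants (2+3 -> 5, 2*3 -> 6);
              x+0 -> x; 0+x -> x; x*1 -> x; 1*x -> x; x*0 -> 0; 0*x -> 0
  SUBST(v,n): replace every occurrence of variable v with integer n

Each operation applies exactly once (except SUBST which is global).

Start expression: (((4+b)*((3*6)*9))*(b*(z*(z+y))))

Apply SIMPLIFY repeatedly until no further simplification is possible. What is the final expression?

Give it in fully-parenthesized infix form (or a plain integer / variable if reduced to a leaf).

Answer: (((4+b)*162)*(b*(z*(z+y))))

Derivation:
Start: (((4+b)*((3*6)*9))*(b*(z*(z+y))))
Step 1: at LRL: (3*6) -> 18; overall: (((4+b)*((3*6)*9))*(b*(z*(z+y)))) -> (((4+b)*(18*9))*(b*(z*(z+y))))
Step 2: at LR: (18*9) -> 162; overall: (((4+b)*(18*9))*(b*(z*(z+y)))) -> (((4+b)*162)*(b*(z*(z+y))))
Fixed point: (((4+b)*162)*(b*(z*(z+y))))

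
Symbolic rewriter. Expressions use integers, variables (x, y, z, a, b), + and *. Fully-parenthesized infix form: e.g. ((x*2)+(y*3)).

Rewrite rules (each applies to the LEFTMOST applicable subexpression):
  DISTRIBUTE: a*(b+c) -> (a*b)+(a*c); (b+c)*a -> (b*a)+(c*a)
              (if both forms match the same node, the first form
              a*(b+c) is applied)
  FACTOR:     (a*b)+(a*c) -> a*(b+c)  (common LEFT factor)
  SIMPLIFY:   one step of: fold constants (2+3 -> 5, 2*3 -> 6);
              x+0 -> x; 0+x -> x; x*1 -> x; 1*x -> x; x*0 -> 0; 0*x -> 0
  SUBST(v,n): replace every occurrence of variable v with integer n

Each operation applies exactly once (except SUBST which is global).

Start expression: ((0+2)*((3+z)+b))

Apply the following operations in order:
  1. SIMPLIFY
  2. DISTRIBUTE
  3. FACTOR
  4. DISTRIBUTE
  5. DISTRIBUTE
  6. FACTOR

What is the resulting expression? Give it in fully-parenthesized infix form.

Start: ((0+2)*((3+z)+b))
Apply SIMPLIFY at L (target: (0+2)): ((0+2)*((3+z)+b)) -> (2*((3+z)+b))
Apply DISTRIBUTE at root (target: (2*((3+z)+b))): (2*((3+z)+b)) -> ((2*(3+z))+(2*b))
Apply FACTOR at root (target: ((2*(3+z))+(2*b))): ((2*(3+z))+(2*b)) -> (2*((3+z)+b))
Apply DISTRIBUTE at root (target: (2*((3+z)+b))): (2*((3+z)+b)) -> ((2*(3+z))+(2*b))
Apply DISTRIBUTE at L (target: (2*(3+z))): ((2*(3+z))+(2*b)) -> (((2*3)+(2*z))+(2*b))
Apply FACTOR at L (target: ((2*3)+(2*z))): (((2*3)+(2*z))+(2*b)) -> ((2*(3+z))+(2*b))

Answer: ((2*(3+z))+(2*b))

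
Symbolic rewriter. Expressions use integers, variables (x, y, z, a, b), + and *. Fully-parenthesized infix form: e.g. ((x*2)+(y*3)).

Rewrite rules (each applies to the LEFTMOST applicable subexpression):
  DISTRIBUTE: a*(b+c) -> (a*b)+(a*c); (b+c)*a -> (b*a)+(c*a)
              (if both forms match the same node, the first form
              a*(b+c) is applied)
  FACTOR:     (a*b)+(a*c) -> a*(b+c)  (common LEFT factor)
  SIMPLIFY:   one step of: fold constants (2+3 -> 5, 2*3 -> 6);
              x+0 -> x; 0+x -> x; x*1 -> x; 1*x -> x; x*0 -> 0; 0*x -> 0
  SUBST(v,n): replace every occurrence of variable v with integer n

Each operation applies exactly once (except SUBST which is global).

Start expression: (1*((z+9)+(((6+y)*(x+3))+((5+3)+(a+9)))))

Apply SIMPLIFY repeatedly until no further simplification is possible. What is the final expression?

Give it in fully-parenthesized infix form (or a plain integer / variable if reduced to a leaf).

Start: (1*((z+9)+(((6+y)*(x+3))+((5+3)+(a+9)))))
Step 1: at root: (1*((z+9)+(((6+y)*(x+3))+((5+3)+(a+9))))) -> ((z+9)+(((6+y)*(x+3))+((5+3)+(a+9)))); overall: (1*((z+9)+(((6+y)*(x+3))+((5+3)+(a+9))))) -> ((z+9)+(((6+y)*(x+3))+((5+3)+(a+9))))
Step 2: at RRL: (5+3) -> 8; overall: ((z+9)+(((6+y)*(x+3))+((5+3)+(a+9)))) -> ((z+9)+(((6+y)*(x+3))+(8+(a+9))))
Fixed point: ((z+9)+(((6+y)*(x+3))+(8+(a+9))))

Answer: ((z+9)+(((6+y)*(x+3))+(8+(a+9))))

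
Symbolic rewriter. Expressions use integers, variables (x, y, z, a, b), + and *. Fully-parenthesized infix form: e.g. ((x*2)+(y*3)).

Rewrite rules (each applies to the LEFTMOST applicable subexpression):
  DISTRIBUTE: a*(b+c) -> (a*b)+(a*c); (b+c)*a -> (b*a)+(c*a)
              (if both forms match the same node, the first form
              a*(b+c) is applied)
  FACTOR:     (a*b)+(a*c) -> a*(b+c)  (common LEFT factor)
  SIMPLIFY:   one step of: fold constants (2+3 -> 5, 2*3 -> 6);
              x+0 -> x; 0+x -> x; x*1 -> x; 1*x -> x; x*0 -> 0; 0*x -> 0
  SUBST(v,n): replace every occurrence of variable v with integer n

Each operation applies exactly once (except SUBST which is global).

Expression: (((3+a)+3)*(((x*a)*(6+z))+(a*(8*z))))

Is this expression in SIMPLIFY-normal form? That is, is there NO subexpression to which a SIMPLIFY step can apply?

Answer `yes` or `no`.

Expression: (((3+a)+3)*(((x*a)*(6+z))+(a*(8*z))))
Scanning for simplifiable subexpressions (pre-order)...
  at root: (((3+a)+3)*(((x*a)*(6+z))+(a*(8*z)))) (not simplifiable)
  at L: ((3+a)+3) (not simplifiable)
  at LL: (3+a) (not simplifiable)
  at R: (((x*a)*(6+z))+(a*(8*z))) (not simplifiable)
  at RL: ((x*a)*(6+z)) (not simplifiable)
  at RLL: (x*a) (not simplifiable)
  at RLR: (6+z) (not simplifiable)
  at RR: (a*(8*z)) (not simplifiable)
  at RRR: (8*z) (not simplifiable)
Result: no simplifiable subexpression found -> normal form.

Answer: yes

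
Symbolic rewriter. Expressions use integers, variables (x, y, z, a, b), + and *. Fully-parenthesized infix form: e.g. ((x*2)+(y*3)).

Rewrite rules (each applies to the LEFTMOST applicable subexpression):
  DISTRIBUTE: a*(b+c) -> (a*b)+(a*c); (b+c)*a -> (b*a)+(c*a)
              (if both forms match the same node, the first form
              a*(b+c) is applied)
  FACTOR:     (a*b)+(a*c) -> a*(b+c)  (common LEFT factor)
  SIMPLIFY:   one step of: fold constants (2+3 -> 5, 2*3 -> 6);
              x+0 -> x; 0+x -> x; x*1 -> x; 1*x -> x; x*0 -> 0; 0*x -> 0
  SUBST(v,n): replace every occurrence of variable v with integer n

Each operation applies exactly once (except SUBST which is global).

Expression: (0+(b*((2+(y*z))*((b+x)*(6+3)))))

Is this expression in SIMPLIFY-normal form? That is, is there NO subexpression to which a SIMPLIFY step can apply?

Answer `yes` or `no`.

Answer: no

Derivation:
Expression: (0+(b*((2+(y*z))*((b+x)*(6+3)))))
Scanning for simplifiable subexpressions (pre-order)...
  at root: (0+(b*((2+(y*z))*((b+x)*(6+3))))) (SIMPLIFIABLE)
  at R: (b*((2+(y*z))*((b+x)*(6+3)))) (not simplifiable)
  at RR: ((2+(y*z))*((b+x)*(6+3))) (not simplifiable)
  at RRL: (2+(y*z)) (not simplifiable)
  at RRLR: (y*z) (not simplifiable)
  at RRR: ((b+x)*(6+3)) (not simplifiable)
  at RRRL: (b+x) (not simplifiable)
  at RRRR: (6+3) (SIMPLIFIABLE)
Found simplifiable subexpr at path root: (0+(b*((2+(y*z))*((b+x)*(6+3)))))
One SIMPLIFY step would give: (b*((2+(y*z))*((b+x)*(6+3))))
-> NOT in normal form.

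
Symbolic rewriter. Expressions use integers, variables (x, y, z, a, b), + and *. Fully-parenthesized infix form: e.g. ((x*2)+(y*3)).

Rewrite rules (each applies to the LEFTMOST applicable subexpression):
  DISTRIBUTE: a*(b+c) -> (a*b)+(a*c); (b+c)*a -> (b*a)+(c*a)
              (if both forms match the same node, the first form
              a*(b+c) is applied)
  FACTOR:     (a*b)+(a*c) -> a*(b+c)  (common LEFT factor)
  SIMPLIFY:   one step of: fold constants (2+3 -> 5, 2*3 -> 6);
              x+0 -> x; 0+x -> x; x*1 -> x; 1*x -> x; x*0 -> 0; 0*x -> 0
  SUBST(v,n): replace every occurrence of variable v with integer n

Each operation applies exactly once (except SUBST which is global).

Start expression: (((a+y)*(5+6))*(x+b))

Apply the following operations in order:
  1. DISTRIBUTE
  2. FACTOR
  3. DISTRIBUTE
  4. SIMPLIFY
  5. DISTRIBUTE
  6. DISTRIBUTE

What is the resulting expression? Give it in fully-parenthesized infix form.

Answer: ((((a*11)*x)+((y*11)*x))+(((a+y)*(5+6))*b))

Derivation:
Start: (((a+y)*(5+6))*(x+b))
Apply DISTRIBUTE at root (target: (((a+y)*(5+6))*(x+b))): (((a+y)*(5+6))*(x+b)) -> ((((a+y)*(5+6))*x)+(((a+y)*(5+6))*b))
Apply FACTOR at root (target: ((((a+y)*(5+6))*x)+(((a+y)*(5+6))*b))): ((((a+y)*(5+6))*x)+(((a+y)*(5+6))*b)) -> (((a+y)*(5+6))*(x+b))
Apply DISTRIBUTE at root (target: (((a+y)*(5+6))*(x+b))): (((a+y)*(5+6))*(x+b)) -> ((((a+y)*(5+6))*x)+(((a+y)*(5+6))*b))
Apply SIMPLIFY at LLR (target: (5+6)): ((((a+y)*(5+6))*x)+(((a+y)*(5+6))*b)) -> ((((a+y)*11)*x)+(((a+y)*(5+6))*b))
Apply DISTRIBUTE at LL (target: ((a+y)*11)): ((((a+y)*11)*x)+(((a+y)*(5+6))*b)) -> ((((a*11)+(y*11))*x)+(((a+y)*(5+6))*b))
Apply DISTRIBUTE at L (target: (((a*11)+(y*11))*x)): ((((a*11)+(y*11))*x)+(((a+y)*(5+6))*b)) -> ((((a*11)*x)+((y*11)*x))+(((a+y)*(5+6))*b))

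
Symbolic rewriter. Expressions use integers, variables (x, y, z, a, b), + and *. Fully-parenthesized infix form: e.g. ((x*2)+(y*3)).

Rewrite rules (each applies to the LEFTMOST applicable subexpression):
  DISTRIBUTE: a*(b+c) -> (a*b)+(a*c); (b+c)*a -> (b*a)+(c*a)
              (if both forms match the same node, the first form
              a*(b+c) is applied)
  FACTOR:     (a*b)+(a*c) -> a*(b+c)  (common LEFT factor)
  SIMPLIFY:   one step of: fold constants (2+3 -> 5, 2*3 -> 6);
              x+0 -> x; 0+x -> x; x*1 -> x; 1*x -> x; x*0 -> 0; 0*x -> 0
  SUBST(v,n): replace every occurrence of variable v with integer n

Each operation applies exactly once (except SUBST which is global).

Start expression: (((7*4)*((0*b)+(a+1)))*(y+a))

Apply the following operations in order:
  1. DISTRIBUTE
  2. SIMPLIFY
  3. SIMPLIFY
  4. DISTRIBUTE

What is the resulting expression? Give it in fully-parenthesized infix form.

Start: (((7*4)*((0*b)+(a+1)))*(y+a))
Apply DISTRIBUTE at root (target: (((7*4)*((0*b)+(a+1)))*(y+a))): (((7*4)*((0*b)+(a+1)))*(y+a)) -> ((((7*4)*((0*b)+(a+1)))*y)+(((7*4)*((0*b)+(a+1)))*a))
Apply SIMPLIFY at LLL (target: (7*4)): ((((7*4)*((0*b)+(a+1)))*y)+(((7*4)*((0*b)+(a+1)))*a)) -> (((28*((0*b)+(a+1)))*y)+(((7*4)*((0*b)+(a+1)))*a))
Apply SIMPLIFY at LLRL (target: (0*b)): (((28*((0*b)+(a+1)))*y)+(((7*4)*((0*b)+(a+1)))*a)) -> (((28*(0+(a+1)))*y)+(((7*4)*((0*b)+(a+1)))*a))
Apply DISTRIBUTE at LL (target: (28*(0+(a+1)))): (((28*(0+(a+1)))*y)+(((7*4)*((0*b)+(a+1)))*a)) -> ((((28*0)+(28*(a+1)))*y)+(((7*4)*((0*b)+(a+1)))*a))

Answer: ((((28*0)+(28*(a+1)))*y)+(((7*4)*((0*b)+(a+1)))*a))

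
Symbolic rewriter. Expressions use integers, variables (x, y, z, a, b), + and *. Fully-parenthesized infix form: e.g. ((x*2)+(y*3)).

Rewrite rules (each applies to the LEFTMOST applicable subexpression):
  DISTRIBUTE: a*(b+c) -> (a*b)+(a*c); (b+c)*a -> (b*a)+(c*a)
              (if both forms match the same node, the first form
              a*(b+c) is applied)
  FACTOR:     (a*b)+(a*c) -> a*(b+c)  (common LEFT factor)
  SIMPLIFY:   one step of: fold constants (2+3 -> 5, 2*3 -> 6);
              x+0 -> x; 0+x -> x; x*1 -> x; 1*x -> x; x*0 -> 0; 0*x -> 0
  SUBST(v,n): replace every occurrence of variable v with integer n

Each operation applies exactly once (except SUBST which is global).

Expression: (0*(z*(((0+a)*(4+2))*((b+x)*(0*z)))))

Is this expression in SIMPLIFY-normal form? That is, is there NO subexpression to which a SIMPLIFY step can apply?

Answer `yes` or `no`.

Expression: (0*(z*(((0+a)*(4+2))*((b+x)*(0*z)))))
Scanning for simplifiable subexpressions (pre-order)...
  at root: (0*(z*(((0+a)*(4+2))*((b+x)*(0*z))))) (SIMPLIFIABLE)
  at R: (z*(((0+a)*(4+2))*((b+x)*(0*z)))) (not simplifiable)
  at RR: (((0+a)*(4+2))*((b+x)*(0*z))) (not simplifiable)
  at RRL: ((0+a)*(4+2)) (not simplifiable)
  at RRLL: (0+a) (SIMPLIFIABLE)
  at RRLR: (4+2) (SIMPLIFIABLE)
  at RRR: ((b+x)*(0*z)) (not simplifiable)
  at RRRL: (b+x) (not simplifiable)
  at RRRR: (0*z) (SIMPLIFIABLE)
Found simplifiable subexpr at path root: (0*(z*(((0+a)*(4+2))*((b+x)*(0*z)))))
One SIMPLIFY step would give: 0
-> NOT in normal form.

Answer: no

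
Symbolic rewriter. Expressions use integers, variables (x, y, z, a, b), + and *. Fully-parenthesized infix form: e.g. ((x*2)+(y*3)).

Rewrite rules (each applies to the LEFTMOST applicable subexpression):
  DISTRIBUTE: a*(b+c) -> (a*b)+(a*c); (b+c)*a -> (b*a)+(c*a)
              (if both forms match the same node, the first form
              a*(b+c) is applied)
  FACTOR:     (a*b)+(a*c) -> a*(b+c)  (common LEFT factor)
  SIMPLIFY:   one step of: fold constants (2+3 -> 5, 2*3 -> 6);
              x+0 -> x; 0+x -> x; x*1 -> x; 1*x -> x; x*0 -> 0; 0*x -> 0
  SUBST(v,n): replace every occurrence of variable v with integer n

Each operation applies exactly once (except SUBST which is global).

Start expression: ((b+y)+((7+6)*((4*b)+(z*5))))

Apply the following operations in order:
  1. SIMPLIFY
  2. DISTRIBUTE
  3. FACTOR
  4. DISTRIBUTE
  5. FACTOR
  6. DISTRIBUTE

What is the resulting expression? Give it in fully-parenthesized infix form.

Start: ((b+y)+((7+6)*((4*b)+(z*5))))
Apply SIMPLIFY at RL (target: (7+6)): ((b+y)+((7+6)*((4*b)+(z*5)))) -> ((b+y)+(13*((4*b)+(z*5))))
Apply DISTRIBUTE at R (target: (13*((4*b)+(z*5)))): ((b+y)+(13*((4*b)+(z*5)))) -> ((b+y)+((13*(4*b))+(13*(z*5))))
Apply FACTOR at R (target: ((13*(4*b))+(13*(z*5)))): ((b+y)+((13*(4*b))+(13*(z*5)))) -> ((b+y)+(13*((4*b)+(z*5))))
Apply DISTRIBUTE at R (target: (13*((4*b)+(z*5)))): ((b+y)+(13*((4*b)+(z*5)))) -> ((b+y)+((13*(4*b))+(13*(z*5))))
Apply FACTOR at R (target: ((13*(4*b))+(13*(z*5)))): ((b+y)+((13*(4*b))+(13*(z*5)))) -> ((b+y)+(13*((4*b)+(z*5))))
Apply DISTRIBUTE at R (target: (13*((4*b)+(z*5)))): ((b+y)+(13*((4*b)+(z*5)))) -> ((b+y)+((13*(4*b))+(13*(z*5))))

Answer: ((b+y)+((13*(4*b))+(13*(z*5))))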